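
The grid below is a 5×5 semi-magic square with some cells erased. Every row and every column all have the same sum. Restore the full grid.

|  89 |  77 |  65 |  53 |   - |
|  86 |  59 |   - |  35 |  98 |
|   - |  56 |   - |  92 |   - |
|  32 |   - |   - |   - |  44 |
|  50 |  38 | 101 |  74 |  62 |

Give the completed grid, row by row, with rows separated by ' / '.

Row 5 is already complete: 50 + 38 + 101 + 74 + 62 = 325, so that is the magic constant.
The remaining cell in row 1 is (1,5) = 325 − 284 = 41.
From row 2, 325 − (86 + 59 + 35 + 98) gives (2,3) = 47.
From column 1, 325 − (89 + 86 + 32 + 50) gives (3,1) = 68.
Column 2: 77 + 59 + 56 + 38 + ? = 325, so (4,2) = 95.
The remaining cell in column 4 is (4,4) = 325 − 254 = 71.
Using column 5: 41 + 98 + 44 + 62 + ? → (3,5) = 325 − 245 = 80.
Using row 3: 68 + 56 + 92 + 80 + ? → (3,3) = 325 − 296 = 29.
Row 4 needs 325; the known cells sum to 242, so (4,3) = 83.

89 77 65 53 41 / 86 59 47 35 98 / 68 56 29 92 80 / 32 95 83 71 44 / 50 38 101 74 62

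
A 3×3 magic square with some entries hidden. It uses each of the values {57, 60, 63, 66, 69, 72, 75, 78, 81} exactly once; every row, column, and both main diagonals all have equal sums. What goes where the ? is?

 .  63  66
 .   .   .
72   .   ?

The 9 entries sum to 621, so each line sums to 621/3 = 207.
Row 1: 63 + 66 + ? = 207, so (1,1) = 78.
From column 1, 207 − (78 + 72) gives (2,1) = 57.
Anti-diagonal needs 207; the known cells sum to 138, so (2,2) = 69.
The remaining cell in row 2 is (2,3) = 207 − 126 = 81.
Column 2 needs 207; the known cells sum to 132, so (3,2) = 75.
Column 3 must total 207; the given cells sum to 147, so (3,3) = 60.

60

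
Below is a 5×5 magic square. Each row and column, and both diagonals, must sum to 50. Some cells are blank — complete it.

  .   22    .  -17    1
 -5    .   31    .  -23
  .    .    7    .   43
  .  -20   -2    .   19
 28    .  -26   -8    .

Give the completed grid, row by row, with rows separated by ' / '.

Using column 3: 31 + 7 + (-2) + (-26) + ? → (1,3) = 50 − 10 = 40.
From column 5, 50 − (1 + (-23) + 43 + 19) gives (5,5) = 10.
The remaining cell in anti-diagonal is (2,4) = 50 − 16 = 34.
Row 1 needs 50; the known cells sum to 46, so (1,1) = 4.
The remaining cell in row 2 is (2,2) = 50 − 37 = 13.
Row 5 needs 50; the known cells sum to 4, so (5,2) = 46.
Using column 2: 22 + 13 + (-20) + 46 + ? → (3,2) = 50 − 61 = -11.
Main diagonal must total 50; the given cells sum to 34, so (4,4) = 16.
Using row 4: -20 + (-2) + 16 + 19 + ? → (4,1) = 50 − 13 = 37.
From column 1, 50 − (4 + (-5) + 37 + 28) gives (3,1) = -14.
Column 4 needs 50; the known cells sum to 25, so (3,4) = 25.

4 22 40 -17 1 / -5 13 31 34 -23 / -14 -11 7 25 43 / 37 -20 -2 16 19 / 28 46 -26 -8 10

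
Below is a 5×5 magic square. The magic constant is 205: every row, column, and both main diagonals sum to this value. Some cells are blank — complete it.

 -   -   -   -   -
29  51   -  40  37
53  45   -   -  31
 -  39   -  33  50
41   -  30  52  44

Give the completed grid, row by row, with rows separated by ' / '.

35 32 49 46 43 / 29 51 48 40 37 / 53 45 42 34 31 / 47 39 36 33 50 / 41 38 30 52 44

Row 2 needs 205; the known cells sum to 157, so (2,3) = 48.
Row 5 needs 205; the known cells sum to 167, so (5,2) = 38.
Using column 2: 51 + 45 + 39 + 38 + ? → (1,2) = 205 − 173 = 32.
Column 5 must total 205; the given cells sum to 162, so (1,5) = 43.
Using anti-diagonal: 43 + 40 + 39 + 41 + ? → (3,3) = 205 − 163 = 42.
Using row 3: 53 + 45 + 42 + 31 + ? → (3,4) = 205 − 171 = 34.
Using column 4: 40 + 34 + 33 + 52 + ? → (1,4) = 205 − 159 = 46.
The remaining cell in main diagonal is (1,1) = 205 − 170 = 35.
Using row 1: 35 + 32 + 46 + 43 + ? → (1,3) = 205 − 156 = 49.
The remaining cell in column 1 is (4,1) = 205 − 158 = 47.
The remaining cell in column 3 is (4,3) = 205 − 169 = 36.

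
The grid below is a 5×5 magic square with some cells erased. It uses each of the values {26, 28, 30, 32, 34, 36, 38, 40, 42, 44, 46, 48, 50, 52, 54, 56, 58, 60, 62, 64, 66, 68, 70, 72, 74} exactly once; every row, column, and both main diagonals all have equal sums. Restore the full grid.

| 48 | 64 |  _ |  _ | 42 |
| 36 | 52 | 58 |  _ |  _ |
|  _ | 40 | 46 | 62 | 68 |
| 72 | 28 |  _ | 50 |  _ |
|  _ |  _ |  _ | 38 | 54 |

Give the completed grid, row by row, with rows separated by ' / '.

The 25 entries sum to 1250, so each line sums to 1250/5 = 250.
Row 3: 40 + 46 + 62 + 68 + ? = 250, so (3,1) = 34.
From column 1, 250 − (48 + 36 + 34 + 72) gives (5,1) = 60.
Column 2 must total 250; the given cells sum to 184, so (5,2) = 66.
From anti-diagonal, 250 − (42 + 46 + 28 + 60) gives (2,4) = 74.
From row 2, 250 − (36 + 52 + 58 + 74) gives (2,5) = 30.
Row 5: 60 + 66 + 38 + 54 + ? = 250, so (5,3) = 32.
From column 4, 250 − (74 + 62 + 50 + 38) gives (1,4) = 26.
Using column 5: 42 + 30 + 68 + 54 + ? → (4,5) = 250 − 194 = 56.
Row 1 must total 250; the given cells sum to 180, so (1,3) = 70.
The remaining cell in row 4 is (4,3) = 250 − 206 = 44.

48 64 70 26 42 / 36 52 58 74 30 / 34 40 46 62 68 / 72 28 44 50 56 / 60 66 32 38 54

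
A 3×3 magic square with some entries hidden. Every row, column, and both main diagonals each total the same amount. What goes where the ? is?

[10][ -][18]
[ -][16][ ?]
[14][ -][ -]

8

Anti-diagonal is complete and sums to 48; that is the magic constant.
From row 1, 48 − (10 + 18) gives (1,2) = 20.
Column 1 must total 48; the given cells sum to 24, so (2,1) = 24.
The remaining cell in column 2 is (3,2) = 48 − 36 = 12.
Main diagonal: 10 + 16 + ? = 48, so (3,3) = 22.
Row 2 needs 48; the known cells sum to 40, so (2,3) = 8.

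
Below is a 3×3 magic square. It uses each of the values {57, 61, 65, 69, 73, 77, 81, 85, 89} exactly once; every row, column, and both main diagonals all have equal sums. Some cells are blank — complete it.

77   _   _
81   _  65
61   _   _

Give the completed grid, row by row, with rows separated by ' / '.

The 9 entries sum to 657, so each line sums to 657/3 = 219.
Row 2 needs 219; the known cells sum to 146, so (2,2) = 73.
Main diagonal must total 219; the given cells sum to 150, so (3,3) = 69.
Anti-diagonal: 73 + 61 + ? = 219, so (1,3) = 85.
Row 1: 77 + 85 + ? = 219, so (1,2) = 57.
Row 3 must total 219; the given cells sum to 130, so (3,2) = 89.

77 57 85 / 81 73 65 / 61 89 69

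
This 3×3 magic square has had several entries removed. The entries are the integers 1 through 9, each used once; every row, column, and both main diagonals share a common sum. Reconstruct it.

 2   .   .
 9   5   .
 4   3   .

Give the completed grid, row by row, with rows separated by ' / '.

The entries are 1 through 9, which sum to 45, so each line sums to 45/3 = 15.
Row 2: 9 + 5 + ? = 15, so (2,3) = 1.
From row 3, 15 − (4 + 3) gives (3,3) = 8.
Column 2 needs 15; the known cells sum to 8, so (1,2) = 7.
Using column 3: 1 + 8 + ? → (1,3) = 15 − 9 = 6.

2 7 6 / 9 5 1 / 4 3 8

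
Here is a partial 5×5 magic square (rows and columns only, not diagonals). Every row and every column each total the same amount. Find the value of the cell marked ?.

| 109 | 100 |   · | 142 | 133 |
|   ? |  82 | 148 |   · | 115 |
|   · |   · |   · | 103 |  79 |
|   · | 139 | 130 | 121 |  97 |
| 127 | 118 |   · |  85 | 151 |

Column 5 is complete and sums to 575; that is the magic constant.
The remaining cell in row 1 is (1,3) = 575 − 484 = 91.
Row 4: 139 + 130 + 121 + 97 + ? = 575, so (4,1) = 88.
The remaining cell in row 5 is (5,3) = 575 − 481 = 94.
Column 2 must total 575; the given cells sum to 439, so (3,2) = 136.
Column 3 needs 575; the known cells sum to 463, so (3,3) = 112.
From column 4, 575 − (142 + 103 + 121 + 85) gives (2,4) = 124.
Row 2 needs 575; the known cells sum to 469, so (2,1) = 106.

106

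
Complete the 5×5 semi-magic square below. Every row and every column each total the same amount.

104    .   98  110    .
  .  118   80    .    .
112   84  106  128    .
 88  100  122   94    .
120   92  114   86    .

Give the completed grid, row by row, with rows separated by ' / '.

104 126 98 110 82 / 96 118 80 102 124 / 112 84 106 128 90 / 88 100 122 94 116 / 120 92 114 86 108

Column 3 is already complete: 98 + 80 + 106 + 122 + 114 = 520, so that is the magic constant.
Using row 3: 112 + 84 + 106 + 128 + ? → (3,5) = 520 − 430 = 90.
The remaining cell in row 4 is (4,5) = 520 − 404 = 116.
Using row 5: 120 + 92 + 114 + 86 + ? → (5,5) = 520 − 412 = 108.
Column 1 needs 520; the known cells sum to 424, so (2,1) = 96.
Using column 2: 118 + 84 + 100 + 92 + ? → (1,2) = 520 − 394 = 126.
From column 4, 520 − (110 + 128 + 94 + 86) gives (2,4) = 102.
Row 1: 104 + 126 + 98 + 110 + ? = 520, so (1,5) = 82.
Row 2 needs 520; the known cells sum to 396, so (2,5) = 124.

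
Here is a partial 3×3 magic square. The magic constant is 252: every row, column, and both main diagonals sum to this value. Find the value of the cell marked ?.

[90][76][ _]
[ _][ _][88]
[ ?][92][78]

Row 1 must total 252; the given cells sum to 166, so (1,3) = 86.
Using row 3: 92 + 78 + ? → (3,1) = 252 − 170 = 82.

82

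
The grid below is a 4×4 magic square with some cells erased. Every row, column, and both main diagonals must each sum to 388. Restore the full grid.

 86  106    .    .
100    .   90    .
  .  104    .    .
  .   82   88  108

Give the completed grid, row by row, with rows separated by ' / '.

86 106 112 84 / 100 96 90 102 / 92 104 98 94 / 110 82 88 108

Using row 4: 82 + 88 + 108 + ? → (4,1) = 388 − 278 = 110.
Column 1 needs 388; the known cells sum to 296, so (3,1) = 92.
From column 2, 388 − (106 + 104 + 82) gives (2,2) = 96.
From main diagonal, 388 − (86 + 96 + 108) gives (3,3) = 98.
From anti-diagonal, 388 − (90 + 104 + 110) gives (1,4) = 84.
Row 1: 86 + 106 + 84 + ? = 388, so (1,3) = 112.
Using row 2: 100 + 96 + 90 + ? → (2,4) = 388 − 286 = 102.
Row 3: 92 + 104 + 98 + ? = 388, so (3,4) = 94.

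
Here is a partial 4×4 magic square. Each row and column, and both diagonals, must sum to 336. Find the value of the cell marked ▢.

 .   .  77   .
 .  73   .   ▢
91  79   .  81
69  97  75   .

71

Row 3 must total 336; the given cells sum to 251, so (3,3) = 85.
From row 4, 336 − (69 + 97 + 75) gives (4,4) = 95.
Column 2: 73 + 79 + 97 + ? = 336, so (1,2) = 87.
From column 3, 336 − (77 + 85 + 75) gives (2,3) = 99.
The remaining cell in main diagonal is (1,1) = 336 − 253 = 83.
Using anti-diagonal: 99 + 79 + 69 + ? → (1,4) = 336 − 247 = 89.
Column 1: 83 + 91 + 69 + ? = 336, so (2,1) = 93.
Column 4 needs 336; the known cells sum to 265, so (2,4) = 71.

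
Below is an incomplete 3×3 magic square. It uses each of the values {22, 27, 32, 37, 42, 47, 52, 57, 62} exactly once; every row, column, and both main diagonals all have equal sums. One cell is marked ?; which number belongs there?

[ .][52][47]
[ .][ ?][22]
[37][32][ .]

42

The 9 entries sum to 378, so each line sums to 378/3 = 126.
From row 1, 126 − (52 + 47) gives (1,1) = 27.
Row 3 needs 126; the known cells sum to 69, so (3,3) = 57.
Column 1 must total 126; the given cells sum to 64, so (2,1) = 62.
From column 2, 126 − (52 + 32) gives (2,2) = 42.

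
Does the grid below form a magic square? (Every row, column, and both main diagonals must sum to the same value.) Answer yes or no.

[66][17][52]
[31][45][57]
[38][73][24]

Row 1: 66 + 17 + 52 = 135.
Row 2: 31 + 45 + 57 = 133.
Row 3: 38 + 73 + 24 = 135.
Column 1: 66 + 31 + 38 = 135.
Column 2: 17 + 45 + 73 = 135.
Column 3: 52 + 57 + 24 = 133.
Main diagonal: 66 + 45 + 24 = 135.
Anti-diagonal: 52 + 45 + 38 = 135.

No — column 3 sums to 133 but row 1 sums to 135.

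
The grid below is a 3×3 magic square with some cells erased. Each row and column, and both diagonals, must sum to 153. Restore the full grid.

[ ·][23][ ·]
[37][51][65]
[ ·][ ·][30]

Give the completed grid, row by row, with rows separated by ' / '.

72 23 58 / 37 51 65 / 44 79 30

Column 2: 23 + 51 + ? = 153, so (3,2) = 79.
From column 3, 153 − (65 + 30) gives (1,3) = 58.
Main diagonal must total 153; the given cells sum to 81, so (1,1) = 72.
Using anti-diagonal: 58 + 51 + ? → (3,1) = 153 − 109 = 44.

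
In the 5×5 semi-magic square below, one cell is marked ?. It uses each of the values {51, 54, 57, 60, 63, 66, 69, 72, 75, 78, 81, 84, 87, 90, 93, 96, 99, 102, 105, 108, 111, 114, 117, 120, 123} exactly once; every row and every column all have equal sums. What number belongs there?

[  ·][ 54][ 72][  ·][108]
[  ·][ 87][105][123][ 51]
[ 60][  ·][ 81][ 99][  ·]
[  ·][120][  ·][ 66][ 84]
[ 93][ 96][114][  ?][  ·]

The 25 entries sum to 2175, so each line sums to 2175/5 = 435.
Row 2: 87 + 105 + 123 + 51 + ? = 435, so (2,1) = 69.
Using column 2: 54 + 87 + 120 + 96 + ? → (3,2) = 435 − 357 = 78.
The remaining cell in column 3 is (4,3) = 435 − 372 = 63.
Using row 3: 60 + 78 + 81 + 99 + ? → (3,5) = 435 − 318 = 117.
Row 4 needs 435; the known cells sum to 333, so (4,1) = 102.
Column 1: 69 + 60 + 102 + 93 + ? = 435, so (1,1) = 111.
Column 5 must total 435; the given cells sum to 360, so (5,5) = 75.
Using row 1: 111 + 54 + 72 + 108 + ? → (1,4) = 435 − 345 = 90.
Row 5: 93 + 96 + 114 + 75 + ? = 435, so (5,4) = 57.

57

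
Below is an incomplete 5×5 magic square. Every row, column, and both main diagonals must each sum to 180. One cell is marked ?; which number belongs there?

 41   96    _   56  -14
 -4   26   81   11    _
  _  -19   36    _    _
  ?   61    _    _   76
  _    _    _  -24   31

The remaining cell in row 1 is (1,3) = 180 − 179 = 1.
Using row 2: -4 + 26 + 81 + 11 + ? → (2,5) = 180 − 114 = 66.
Column 2: 96 + 26 + (-19) + 61 + ? = 180, so (5,2) = 16.
Column 5 must total 180; the given cells sum to 159, so (3,5) = 21.
Main diagonal: 41 + 26 + 36 + 31 + ? = 180, so (4,4) = 46.
Anti-diagonal needs 180; the known cells sum to 94, so (5,1) = 86.
Row 5 needs 180; the known cells sum to 109, so (5,3) = 71.
Using column 3: 1 + 81 + 36 + 71 + ? → (4,3) = 180 − 189 = -9.
From column 4, 180 − (56 + 11 + 46 + (-24)) gives (3,4) = 91.
Row 3 needs 180; the known cells sum to 129, so (3,1) = 51.
From row 4, 180 − (61 + (-9) + 46 + 76) gives (4,1) = 6.

6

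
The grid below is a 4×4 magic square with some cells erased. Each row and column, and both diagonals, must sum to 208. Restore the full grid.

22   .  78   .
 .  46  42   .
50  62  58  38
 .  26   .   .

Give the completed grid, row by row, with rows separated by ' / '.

The remaining cell in column 2 is (1,2) = 208 − 134 = 74.
From column 3, 208 − (78 + 42 + 58) gives (4,3) = 30.
Main diagonal: 22 + 46 + 58 + ? = 208, so (4,4) = 82.
Row 1 must total 208; the given cells sum to 174, so (1,4) = 34.
Row 4: 26 + 30 + 82 + ? = 208, so (4,1) = 70.
Using column 1: 22 + 50 + 70 + ? → (2,1) = 208 − 142 = 66.
The remaining cell in column 4 is (2,4) = 208 − 154 = 54.

22 74 78 34 / 66 46 42 54 / 50 62 58 38 / 70 26 30 82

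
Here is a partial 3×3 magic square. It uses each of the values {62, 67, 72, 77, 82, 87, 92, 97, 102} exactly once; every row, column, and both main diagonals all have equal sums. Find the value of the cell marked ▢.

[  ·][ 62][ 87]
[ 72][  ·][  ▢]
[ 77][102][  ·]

92

The 9 entries sum to 738, so each line sums to 738/3 = 246.
Row 1 must total 246; the given cells sum to 149, so (1,1) = 97.
Row 3: 77 + 102 + ? = 246, so (3,3) = 67.
Column 2: 62 + 102 + ? = 246, so (2,2) = 82.
Column 3 needs 246; the known cells sum to 154, so (2,3) = 92.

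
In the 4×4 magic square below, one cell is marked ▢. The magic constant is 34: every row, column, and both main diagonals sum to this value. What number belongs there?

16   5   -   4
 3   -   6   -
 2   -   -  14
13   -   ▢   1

12

Row 1: 16 + 5 + 4 + ? = 34, so (1,3) = 9.
Column 4 must total 34; the given cells sum to 19, so (2,4) = 15.
From anti-diagonal, 34 − (4 + 6 + 13) gives (3,2) = 11.
Row 2 must total 34; the given cells sum to 24, so (2,2) = 10.
From row 3, 34 − (2 + 11 + 14) gives (3,3) = 7.
Column 2: 5 + 10 + 11 + ? = 34, so (4,2) = 8.
The remaining cell in column 3 is (4,3) = 34 − 22 = 12.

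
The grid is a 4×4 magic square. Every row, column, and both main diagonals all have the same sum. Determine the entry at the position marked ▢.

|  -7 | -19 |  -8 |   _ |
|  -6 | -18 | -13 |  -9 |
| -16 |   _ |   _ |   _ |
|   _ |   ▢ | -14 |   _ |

Row 2 is complete and sums to -46; that is the magic constant.
Row 1 needs -46; the known cells sum to -34, so (1,4) = -12.
Column 1 must total -46; the given cells sum to -29, so (4,1) = -17.
Column 3: -8 + (-13) + (-14) + ? = -46, so (3,3) = -11.
Main diagonal must total -46; the given cells sum to -36, so (4,4) = -10.
Anti-diagonal: -12 + (-13) + (-17) + ? = -46, so (3,2) = -4.
Row 3: -16 + (-4) + (-11) + ? = -46, so (3,4) = -15.
Row 4 needs -46; the known cells sum to -41, so (4,2) = -5.

-5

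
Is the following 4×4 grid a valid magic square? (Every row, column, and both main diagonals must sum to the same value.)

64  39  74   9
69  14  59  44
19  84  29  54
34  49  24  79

Yes

Row 1: 64 + 39 + 74 + 9 = 186.
Row 2: 69 + 14 + 59 + 44 = 186.
Row 3: 19 + 84 + 29 + 54 = 186.
Row 4: 34 + 49 + 24 + 79 = 186.
Column 1: 64 + 69 + 19 + 34 = 186.
Column 2: 39 + 14 + 84 + 49 = 186.
Column 3: 74 + 59 + 29 + 24 = 186.
Column 4: 9 + 44 + 54 + 79 = 186.
Main diagonal: 64 + 14 + 29 + 79 = 186.
Anti-diagonal: 9 + 59 + 84 + 34 = 186.
All lines sum to 186.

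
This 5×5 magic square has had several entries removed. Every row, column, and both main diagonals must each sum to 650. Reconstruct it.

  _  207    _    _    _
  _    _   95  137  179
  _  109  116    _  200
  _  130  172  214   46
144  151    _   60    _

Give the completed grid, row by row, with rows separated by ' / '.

From row 4, 650 − (130 + 172 + 214 + 46) gives (4,1) = 88.
Column 2 must total 650; the given cells sum to 597, so (2,2) = 53.
From anti-diagonal, 650 − (137 + 116 + 130 + 144) gives (1,5) = 123.
The remaining cell in row 2 is (2,1) = 650 − 464 = 186.
The remaining cell in column 5 is (5,5) = 650 − 548 = 102.
The remaining cell in main diagonal is (1,1) = 650 − 485 = 165.
The remaining cell in row 5 is (5,3) = 650 − 457 = 193.
The remaining cell in column 1 is (3,1) = 650 − 583 = 67.
The remaining cell in column 3 is (1,3) = 650 − 576 = 74.
Row 1: 165 + 207 + 74 + 123 + ? = 650, so (1,4) = 81.
Row 3 needs 650; the known cells sum to 492, so (3,4) = 158.

165 207 74 81 123 / 186 53 95 137 179 / 67 109 116 158 200 / 88 130 172 214 46 / 144 151 193 60 102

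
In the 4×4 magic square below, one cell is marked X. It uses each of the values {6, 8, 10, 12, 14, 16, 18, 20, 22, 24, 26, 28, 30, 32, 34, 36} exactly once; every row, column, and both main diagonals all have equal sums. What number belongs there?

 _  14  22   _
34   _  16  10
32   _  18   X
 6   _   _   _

8

The 16 entries sum to 336, so each line sums to 336/4 = 84.
From row 2, 84 − (34 + 16 + 10) gives (2,2) = 24.
Column 1 needs 84; the known cells sum to 72, so (1,1) = 12.
Column 3 needs 84; the known cells sum to 56, so (4,3) = 28.
From main diagonal, 84 − (12 + 24 + 18) gives (4,4) = 30.
Row 1 must total 84; the given cells sum to 48, so (1,4) = 36.
Row 4: 6 + 28 + 30 + ? = 84, so (4,2) = 20.
From column 2, 84 − (14 + 24 + 20) gives (3,2) = 26.
Column 4 needs 84; the known cells sum to 76, so (3,4) = 8.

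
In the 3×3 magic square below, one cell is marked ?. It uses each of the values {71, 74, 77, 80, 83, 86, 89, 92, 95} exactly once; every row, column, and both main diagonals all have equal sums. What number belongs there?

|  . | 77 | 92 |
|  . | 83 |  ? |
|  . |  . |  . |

71

The 9 entries sum to 747, so each line sums to 747/3 = 249.
Row 1 must total 249; the given cells sum to 169, so (1,1) = 80.
Column 2: 77 + 83 + ? = 249, so (3,2) = 89.
Main diagonal needs 249; the known cells sum to 163, so (3,3) = 86.
Anti-diagonal needs 249; the known cells sum to 175, so (3,1) = 74.
Column 1 needs 249; the known cells sum to 154, so (2,1) = 95.
From column 3, 249 − (92 + 86) gives (2,3) = 71.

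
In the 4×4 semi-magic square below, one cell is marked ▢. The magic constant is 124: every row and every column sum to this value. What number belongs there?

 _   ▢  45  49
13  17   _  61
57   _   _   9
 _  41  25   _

The remaining cell in row 2 is (2,3) = 124 − 91 = 33.
Column 3 needs 124; the known cells sum to 103, so (3,3) = 21.
Column 4: 49 + 61 + 9 + ? = 124, so (4,4) = 5.
Row 3: 57 + 21 + 9 + ? = 124, so (3,2) = 37.
Row 4: 41 + 25 + 5 + ? = 124, so (4,1) = 53.
Column 1 needs 124; the known cells sum to 123, so (1,1) = 1.
Column 2: 17 + 37 + 41 + ? = 124, so (1,2) = 29.

29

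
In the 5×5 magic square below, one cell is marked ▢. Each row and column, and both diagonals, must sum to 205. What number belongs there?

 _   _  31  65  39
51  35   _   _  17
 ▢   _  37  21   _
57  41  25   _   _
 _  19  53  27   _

Column 3: 31 + 37 + 25 + 53 + ? = 205, so (2,3) = 59.
From row 2, 205 − (51 + 35 + 59 + 17) gives (2,4) = 43.
Column 4 needs 205; the known cells sum to 156, so (4,4) = 49.
Anti-diagonal must total 205; the given cells sum to 160, so (5,1) = 45.
Row 4 must total 205; the given cells sum to 172, so (4,5) = 33.
From row 5, 205 − (45 + 19 + 53 + 27) gives (5,5) = 61.
From column 5, 205 − (39 + 17 + 33 + 61) gives (3,5) = 55.
Main diagonal needs 205; the known cells sum to 182, so (1,1) = 23.
Row 1 must total 205; the given cells sum to 158, so (1,2) = 47.
Column 1 needs 205; the known cells sum to 176, so (3,1) = 29.

29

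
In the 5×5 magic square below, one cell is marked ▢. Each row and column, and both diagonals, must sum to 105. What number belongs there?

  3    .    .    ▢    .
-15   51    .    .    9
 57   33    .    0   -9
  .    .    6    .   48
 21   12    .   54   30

Row 3: 57 + 33 + 0 + (-9) + ? = 105, so (3,3) = 24.
Row 5 needs 105; the known cells sum to 117, so (5,3) = -12.
Column 1 needs 105; the known cells sum to 66, so (4,1) = 39.
Column 5: 9 + (-9) + 48 + 30 + ? = 105, so (1,5) = 27.
From main diagonal, 105 − (3 + 51 + 24 + 30) gives (4,4) = -3.
Row 4 must total 105; the given cells sum to 90, so (4,2) = 15.
Column 2: 51 + 33 + 15 + 12 + ? = 105, so (1,2) = -6.
The remaining cell in anti-diagonal is (2,4) = 105 − 87 = 18.
Using row 2: -15 + 51 + 18 + 9 + ? → (2,3) = 105 − 63 = 42.
Column 3 must total 105; the given cells sum to 60, so (1,3) = 45.
The remaining cell in column 4 is (1,4) = 105 − 69 = 36.

36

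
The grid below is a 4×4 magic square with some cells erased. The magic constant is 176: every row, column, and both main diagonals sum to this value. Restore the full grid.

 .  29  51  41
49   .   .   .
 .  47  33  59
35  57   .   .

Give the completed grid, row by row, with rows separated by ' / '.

55 29 51 41 / 49 43 53 31 / 37 47 33 59 / 35 57 39 45

Row 1 must total 176; the given cells sum to 121, so (1,1) = 55.
Row 3: 47 + 33 + 59 + ? = 176, so (3,1) = 37.
Using column 2: 29 + 47 + 57 + ? → (2,2) = 176 − 133 = 43.
From main diagonal, 176 − (55 + 43 + 33) gives (4,4) = 45.
Using anti-diagonal: 41 + 47 + 35 + ? → (2,3) = 176 − 123 = 53.
Using row 2: 49 + 43 + 53 + ? → (2,4) = 176 − 145 = 31.
Using row 4: 35 + 57 + 45 + ? → (4,3) = 176 − 137 = 39.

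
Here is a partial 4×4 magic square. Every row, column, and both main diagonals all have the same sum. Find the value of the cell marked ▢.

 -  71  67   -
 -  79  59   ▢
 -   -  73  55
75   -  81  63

Column 3 is complete and sums to 280; that is the magic constant.
Row 4: 75 + 81 + 63 + ? = 280, so (4,2) = 61.
From column 2, 280 − (71 + 79 + 61) gives (3,2) = 69.
Using main diagonal: 79 + 73 + 63 + ? → (1,1) = 280 − 215 = 65.
Anti-diagonal needs 280; the known cells sum to 203, so (1,4) = 77.
Row 3 must total 280; the given cells sum to 197, so (3,1) = 83.
From column 1, 280 − (65 + 83 + 75) gives (2,1) = 57.
Column 4 must total 280; the given cells sum to 195, so (2,4) = 85.

85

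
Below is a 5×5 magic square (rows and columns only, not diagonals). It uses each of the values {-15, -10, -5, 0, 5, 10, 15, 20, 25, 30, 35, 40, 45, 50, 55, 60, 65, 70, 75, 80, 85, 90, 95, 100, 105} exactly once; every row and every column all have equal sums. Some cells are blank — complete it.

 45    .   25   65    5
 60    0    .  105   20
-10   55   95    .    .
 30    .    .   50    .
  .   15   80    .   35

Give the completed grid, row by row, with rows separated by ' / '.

45 85 25 65 5 / 60 0 40 105 20 / -10 55 95 10 75 / 30 70 -15 50 90 / 100 15 80 -5 35

The 25 entries sum to 1125, so each line sums to 1125/5 = 225.
Using row 1: 45 + 25 + 65 + 5 + ? → (1,2) = 225 − 140 = 85.
From row 2, 225 − (60 + 0 + 105 + 20) gives (2,3) = 40.
Using column 1: 45 + 60 + (-10) + 30 + ? → (5,1) = 225 − 125 = 100.
From column 2, 225 − (85 + 0 + 55 + 15) gives (4,2) = 70.
Column 3: 25 + 40 + 95 + 80 + ? = 225, so (4,3) = -15.
Using row 4: 30 + 70 + (-15) + 50 + ? → (4,5) = 225 − 135 = 90.
Row 5 needs 225; the known cells sum to 230, so (5,4) = -5.
From column 4, 225 − (65 + 105 + 50 + (-5)) gives (3,4) = 10.
Column 5: 5 + 20 + 90 + 35 + ? = 225, so (3,5) = 75.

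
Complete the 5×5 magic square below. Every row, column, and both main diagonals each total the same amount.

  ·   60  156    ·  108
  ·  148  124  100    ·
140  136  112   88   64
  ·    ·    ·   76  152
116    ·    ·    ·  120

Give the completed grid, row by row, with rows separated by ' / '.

Row 3 is already complete: 140 + 136 + 112 + 88 + 64 = 540, so that is the magic constant.
Column 5 needs 540; the known cells sum to 444, so (2,5) = 96.
Main diagonal needs 540; the known cells sum to 456, so (1,1) = 84.
Using anti-diagonal: 108 + 100 + 112 + 116 + ? → (4,2) = 540 − 436 = 104.
The remaining cell in row 1 is (1,4) = 540 − 408 = 132.
Row 2 needs 540; the known cells sum to 468, so (2,1) = 72.
From column 1, 540 − (84 + 72 + 140 + 116) gives (4,1) = 128.
The remaining cell in column 2 is (5,2) = 540 − 448 = 92.
Column 4 needs 540; the known cells sum to 396, so (5,4) = 144.
Row 4 must total 540; the given cells sum to 460, so (4,3) = 80.
Row 5 must total 540; the given cells sum to 472, so (5,3) = 68.

84 60 156 132 108 / 72 148 124 100 96 / 140 136 112 88 64 / 128 104 80 76 152 / 116 92 68 144 120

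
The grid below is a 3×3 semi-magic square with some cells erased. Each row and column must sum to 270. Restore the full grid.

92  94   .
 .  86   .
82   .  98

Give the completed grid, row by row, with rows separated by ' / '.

92 94 84 / 96 86 88 / 82 90 98

The remaining cell in row 1 is (1,3) = 270 − 186 = 84.
From row 3, 270 − (82 + 98) gives (3,2) = 90.
Column 1 must total 270; the given cells sum to 174, so (2,1) = 96.
From column 3, 270 − (84 + 98) gives (2,3) = 88.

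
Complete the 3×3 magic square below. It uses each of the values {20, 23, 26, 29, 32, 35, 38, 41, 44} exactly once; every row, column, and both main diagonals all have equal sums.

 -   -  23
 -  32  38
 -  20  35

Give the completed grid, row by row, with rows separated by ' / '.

29 44 23 / 26 32 38 / 41 20 35

The 9 entries sum to 288, so each line sums to 288/3 = 96.
Row 2 needs 96; the known cells sum to 70, so (2,1) = 26.
Row 3 must total 96; the given cells sum to 55, so (3,1) = 41.
From column 1, 96 − (26 + 41) gives (1,1) = 29.
Column 2: 32 + 20 + ? = 96, so (1,2) = 44.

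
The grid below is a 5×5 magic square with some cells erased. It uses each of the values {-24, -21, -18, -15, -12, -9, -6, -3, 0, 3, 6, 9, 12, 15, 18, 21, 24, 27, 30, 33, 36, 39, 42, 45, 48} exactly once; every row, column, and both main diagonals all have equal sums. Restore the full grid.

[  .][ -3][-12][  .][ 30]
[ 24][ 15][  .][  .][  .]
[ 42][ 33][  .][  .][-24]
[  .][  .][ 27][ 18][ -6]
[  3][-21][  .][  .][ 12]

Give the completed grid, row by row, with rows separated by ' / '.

The 25 entries sum to 300, so each line sums to 300/5 = 60.
From column 2, 60 − (-3 + 15 + 33 + (-21)) gives (4,2) = 36.
Column 5 must total 60; the given cells sum to 12, so (2,5) = 48.
Row 4 needs 60; the known cells sum to 75, so (4,1) = -15.
Column 1 must total 60; the given cells sum to 54, so (1,1) = 6.
Main diagonal must total 60; the given cells sum to 51, so (3,3) = 9.
Using anti-diagonal: 30 + 9 + 36 + 3 + ? → (2,4) = 60 − 78 = -18.
From row 1, 60 − (6 + (-3) + (-12) + 30) gives (1,4) = 39.
From row 2, 60 − (24 + 15 + (-18) + 48) gives (2,3) = -9.
The remaining cell in row 3 is (3,4) = 60 − 60 = 0.
Column 3: -12 + (-9) + 9 + 27 + ? = 60, so (5,3) = 45.
Using column 4: 39 + (-18) + 0 + 18 + ? → (5,4) = 60 − 39 = 21.

6 -3 -12 39 30 / 24 15 -9 -18 48 / 42 33 9 0 -24 / -15 36 27 18 -6 / 3 -21 45 21 12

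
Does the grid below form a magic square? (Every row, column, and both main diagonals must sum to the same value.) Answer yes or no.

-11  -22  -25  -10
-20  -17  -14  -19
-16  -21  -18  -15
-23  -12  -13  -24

Row 1: -11 + (-22) + (-25) + (-10) = -68.
Row 2: -20 + (-17) + (-14) + (-19) = -70.
Row 3: -16 + (-21) + (-18) + (-15) = -70.
Row 4: -23 + (-12) + (-13) + (-24) = -72.
Column 1: -11 + (-20) + (-16) + (-23) = -70.
Column 2: -22 + (-17) + (-21) + (-12) = -72.
Column 3: -25 + (-14) + (-18) + (-13) = -70.
Column 4: -10 + (-19) + (-15) + (-24) = -68.
Main diagonal: -11 + (-17) + (-18) + (-24) = -70.
Anti-diagonal: -10 + (-14) + (-21) + (-23) = -68.

No — main diagonal sums to -70 but column 4 sums to -68.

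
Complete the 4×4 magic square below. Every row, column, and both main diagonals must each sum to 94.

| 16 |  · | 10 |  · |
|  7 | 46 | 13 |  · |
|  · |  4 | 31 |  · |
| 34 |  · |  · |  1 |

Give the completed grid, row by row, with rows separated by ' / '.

16 25 10 43 / 7 46 13 28 / 37 4 31 22 / 34 19 40 1

Row 2 needs 94; the known cells sum to 66, so (2,4) = 28.
Using column 1: 16 + 7 + 34 + ? → (3,1) = 94 − 57 = 37.
Using column 3: 10 + 13 + 31 + ? → (4,3) = 94 − 54 = 40.
Anti-diagonal must total 94; the given cells sum to 51, so (1,4) = 43.
Row 1 must total 94; the given cells sum to 69, so (1,2) = 25.
Using row 3: 37 + 4 + 31 + ? → (3,4) = 94 − 72 = 22.
The remaining cell in row 4 is (4,2) = 94 − 75 = 19.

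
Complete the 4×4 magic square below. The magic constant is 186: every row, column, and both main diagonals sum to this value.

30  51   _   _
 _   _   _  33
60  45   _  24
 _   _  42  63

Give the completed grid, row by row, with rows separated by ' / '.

Row 3 needs 186; the known cells sum to 129, so (3,3) = 57.
Column 4: 33 + 24 + 63 + ? = 186, so (1,4) = 66.
Main diagonal must total 186; the given cells sum to 150, so (2,2) = 36.
The remaining cell in row 1 is (1,3) = 186 − 147 = 39.
Column 2 must total 186; the given cells sum to 132, so (4,2) = 54.
Column 3: 39 + 57 + 42 + ? = 186, so (2,3) = 48.
Anti-diagonal needs 186; the known cells sum to 159, so (4,1) = 27.
The remaining cell in row 2 is (2,1) = 186 − 117 = 69.

30 51 39 66 / 69 36 48 33 / 60 45 57 24 / 27 54 42 63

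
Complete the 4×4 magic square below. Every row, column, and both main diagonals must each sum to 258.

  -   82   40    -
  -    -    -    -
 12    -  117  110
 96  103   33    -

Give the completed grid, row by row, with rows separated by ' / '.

Row 3 must total 258; the given cells sum to 239, so (3,2) = 19.
From row 4, 258 − (96 + 103 + 33) gives (4,4) = 26.
From column 2, 258 − (82 + 19 + 103) gives (2,2) = 54.
Column 3: 40 + 117 + 33 + ? = 258, so (2,3) = 68.
Main diagonal: 54 + 117 + 26 + ? = 258, so (1,1) = 61.
From anti-diagonal, 258 − (68 + 19 + 96) gives (1,4) = 75.
From column 1, 258 − (61 + 12 + 96) gives (2,1) = 89.
Column 4 needs 258; the known cells sum to 211, so (2,4) = 47.

61 82 40 75 / 89 54 68 47 / 12 19 117 110 / 96 103 33 26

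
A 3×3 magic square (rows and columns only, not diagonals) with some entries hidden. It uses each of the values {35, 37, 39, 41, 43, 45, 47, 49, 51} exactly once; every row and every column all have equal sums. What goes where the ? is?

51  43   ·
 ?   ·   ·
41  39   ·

The 9 entries sum to 387, so each line sums to 387/3 = 129.
Row 1: 51 + 43 + ? = 129, so (1,3) = 35.
Row 3 needs 129; the known cells sum to 80, so (3,3) = 49.
Using column 1: 51 + 41 + ? → (2,1) = 129 − 92 = 37.

37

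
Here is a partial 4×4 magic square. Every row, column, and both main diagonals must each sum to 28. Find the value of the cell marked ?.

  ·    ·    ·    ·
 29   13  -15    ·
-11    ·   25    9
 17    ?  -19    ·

From row 2, 28 − (29 + 13 + (-15)) gives (2,4) = 1.
Row 3: -11 + 25 + 9 + ? = 28, so (3,2) = 5.
From column 1, 28 − (29 + (-11) + 17) gives (1,1) = -7.
From column 3, 28 − (-15 + 25 + (-19)) gives (1,3) = 37.
Main diagonal needs 28; the known cells sum to 31, so (4,4) = -3.
Anti-diagonal must total 28; the given cells sum to 7, so (1,4) = 21.
Row 1: -7 + 37 + 21 + ? = 28, so (1,2) = -23.
The remaining cell in row 4 is (4,2) = 28 − (-5) = 33.

33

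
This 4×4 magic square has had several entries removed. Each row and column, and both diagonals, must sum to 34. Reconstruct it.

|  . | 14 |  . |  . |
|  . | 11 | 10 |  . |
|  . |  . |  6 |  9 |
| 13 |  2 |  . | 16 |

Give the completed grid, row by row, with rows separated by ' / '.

1 14 15 4 / 8 11 10 5 / 12 7 6 9 / 13 2 3 16

Using row 4: 13 + 2 + 16 + ? → (4,3) = 34 − 31 = 3.
Using column 2: 14 + 11 + 2 + ? → (3,2) = 34 − 27 = 7.
Column 3: 10 + 6 + 3 + ? = 34, so (1,3) = 15.
The remaining cell in main diagonal is (1,1) = 34 − 33 = 1.
The remaining cell in anti-diagonal is (1,4) = 34 − 30 = 4.
Row 3 needs 34; the known cells sum to 22, so (3,1) = 12.
Column 1 needs 34; the known cells sum to 26, so (2,1) = 8.
Using column 4: 4 + 9 + 16 + ? → (2,4) = 34 − 29 = 5.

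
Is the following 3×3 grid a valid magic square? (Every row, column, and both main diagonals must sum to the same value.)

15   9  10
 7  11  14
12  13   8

Row 1: 15 + 9 + 10 = 34.
Row 2: 7 + 11 + 14 = 32.
Row 3: 12 + 13 + 8 = 33.
Column 1: 15 + 7 + 12 = 34.
Column 2: 9 + 11 + 13 = 33.
Column 3: 10 + 14 + 8 = 32.
Main diagonal: 15 + 11 + 8 = 34.
Anti-diagonal: 10 + 11 + 12 = 33.

No — row 2 sums to 32 but main diagonal sums to 34.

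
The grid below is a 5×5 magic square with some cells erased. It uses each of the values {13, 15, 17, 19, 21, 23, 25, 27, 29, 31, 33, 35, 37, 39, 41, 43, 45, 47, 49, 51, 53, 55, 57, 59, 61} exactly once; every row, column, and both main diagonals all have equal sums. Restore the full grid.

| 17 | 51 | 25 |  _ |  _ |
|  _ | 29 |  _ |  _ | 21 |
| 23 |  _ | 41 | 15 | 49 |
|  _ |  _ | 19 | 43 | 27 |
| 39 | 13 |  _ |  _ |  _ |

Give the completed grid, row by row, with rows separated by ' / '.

The 25 entries sum to 925, so each line sums to 925/5 = 185.
Row 3 needs 185; the known cells sum to 128, so (3,2) = 57.
From column 2, 185 − (51 + 29 + 57 + 13) gives (4,2) = 35.
Main diagonal must total 185; the given cells sum to 130, so (5,5) = 55.
Using row 4: 35 + 19 + 43 + 27 + ? → (4,1) = 185 − 124 = 61.
Column 1: 17 + 23 + 61 + 39 + ? = 185, so (2,1) = 45.
From column 5, 185 − (21 + 49 + 27 + 55) gives (1,5) = 33.
Anti-diagonal: 33 + 41 + 35 + 39 + ? = 185, so (2,4) = 37.
Row 1 must total 185; the given cells sum to 126, so (1,4) = 59.
Row 2: 45 + 29 + 37 + 21 + ? = 185, so (2,3) = 53.
Column 3 needs 185; the known cells sum to 138, so (5,3) = 47.
From column 4, 185 − (59 + 37 + 15 + 43) gives (5,4) = 31.

17 51 25 59 33 / 45 29 53 37 21 / 23 57 41 15 49 / 61 35 19 43 27 / 39 13 47 31 55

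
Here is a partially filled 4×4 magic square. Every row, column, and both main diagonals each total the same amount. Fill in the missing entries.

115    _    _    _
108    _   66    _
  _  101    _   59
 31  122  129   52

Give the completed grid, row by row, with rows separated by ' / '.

115 38 45 136 / 108 73 66 87 / 80 101 94 59 / 31 122 129 52

Row 4 is already complete: 31 + 122 + 129 + 52 = 334, so that is the magic constant.
Column 1 needs 334; the known cells sum to 254, so (3,1) = 80.
From anti-diagonal, 334 − (66 + 101 + 31) gives (1,4) = 136.
Using row 3: 80 + 101 + 59 + ? → (3,3) = 334 − 240 = 94.
Column 3: 66 + 94 + 129 + ? = 334, so (1,3) = 45.
Using column 4: 136 + 59 + 52 + ? → (2,4) = 334 − 247 = 87.
Main diagonal: 115 + 94 + 52 + ? = 334, so (2,2) = 73.
Using row 1: 115 + 45 + 136 + ? → (1,2) = 334 − 296 = 38.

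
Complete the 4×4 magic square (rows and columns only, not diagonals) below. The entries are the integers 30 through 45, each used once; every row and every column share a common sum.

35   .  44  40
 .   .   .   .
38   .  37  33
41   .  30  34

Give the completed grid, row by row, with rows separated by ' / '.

35 31 44 40 / 36 32 39 43 / 38 42 37 33 / 41 45 30 34

The entries are 30 through 45, which sum to 600, so each line sums to 600/4 = 150.
Using row 1: 35 + 44 + 40 + ? → (1,2) = 150 − 119 = 31.
Row 3 must total 150; the given cells sum to 108, so (3,2) = 42.
Row 4: 41 + 30 + 34 + ? = 150, so (4,2) = 45.
Using column 1: 35 + 38 + 41 + ? → (2,1) = 150 − 114 = 36.
Column 2 needs 150; the known cells sum to 118, so (2,2) = 32.
Using column 3: 44 + 37 + 30 + ? → (2,3) = 150 − 111 = 39.
Using column 4: 40 + 33 + 34 + ? → (2,4) = 150 − 107 = 43.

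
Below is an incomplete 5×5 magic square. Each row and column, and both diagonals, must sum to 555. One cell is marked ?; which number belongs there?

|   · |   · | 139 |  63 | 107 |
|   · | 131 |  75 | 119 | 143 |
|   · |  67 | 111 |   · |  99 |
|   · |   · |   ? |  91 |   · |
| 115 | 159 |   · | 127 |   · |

147

Row 2 needs 555; the known cells sum to 468, so (2,1) = 87.
Column 4: 63 + 119 + 91 + 127 + ? = 555, so (3,4) = 155.
The remaining cell in anti-diagonal is (4,2) = 555 − 452 = 103.
Row 3 must total 555; the given cells sum to 432, so (3,1) = 123.
Using column 2: 131 + 67 + 103 + 159 + ? → (1,2) = 555 − 460 = 95.
Row 1 needs 555; the known cells sum to 404, so (1,1) = 151.
Column 1 needs 555; the known cells sum to 476, so (4,1) = 79.
From main diagonal, 555 − (151 + 131 + 111 + 91) gives (5,5) = 71.
The remaining cell in row 5 is (5,3) = 555 − 472 = 83.
The remaining cell in column 3 is (4,3) = 555 − 408 = 147.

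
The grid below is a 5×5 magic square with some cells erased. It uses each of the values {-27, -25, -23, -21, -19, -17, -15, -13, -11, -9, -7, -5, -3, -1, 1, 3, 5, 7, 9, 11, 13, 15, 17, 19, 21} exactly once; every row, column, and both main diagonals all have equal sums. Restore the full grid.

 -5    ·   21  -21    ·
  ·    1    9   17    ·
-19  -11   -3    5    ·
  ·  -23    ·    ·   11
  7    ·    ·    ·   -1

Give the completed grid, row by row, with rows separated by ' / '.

-5 3 21 -21 -13 / -17 1 9 17 -25 / -19 -11 -3 5 13 / 19 -23 -15 -7 11 / 7 15 -27 -9 -1

The 25 entries sum to -75, so each line sums to -75/5 = -15.
Row 3 must total -15; the given cells sum to -28, so (3,5) = 13.
Main diagonal must total -15; the given cells sum to -8, so (4,4) = -7.
Using anti-diagonal: 17 + (-3) + (-23) + 7 + ? → (1,5) = -15 − (-2) = -13.
The remaining cell in row 1 is (1,2) = -15 − (-18) = 3.
Column 2 needs -15; the known cells sum to -30, so (5,2) = 15.
From column 4, -15 − (-21 + 17 + 5 + (-7)) gives (5,4) = -9.
From column 5, -15 − (-13 + 13 + 11 + (-1)) gives (2,5) = -25.
Row 2 must total -15; the given cells sum to 2, so (2,1) = -17.
Row 5 needs -15; the known cells sum to 12, so (5,3) = -27.
Column 1 needs -15; the known cells sum to -34, so (4,1) = 19.
Using column 3: 21 + 9 + (-3) + (-27) + ? → (4,3) = -15 − 0 = -15.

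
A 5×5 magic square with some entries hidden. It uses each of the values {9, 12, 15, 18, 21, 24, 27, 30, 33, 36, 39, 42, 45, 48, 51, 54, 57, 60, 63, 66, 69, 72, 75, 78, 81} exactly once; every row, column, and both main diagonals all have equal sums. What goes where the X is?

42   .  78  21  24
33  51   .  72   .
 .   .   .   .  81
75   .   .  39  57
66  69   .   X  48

30

The 25 entries sum to 1125, so each line sums to 1125/5 = 225.
From row 1, 225 − (42 + 78 + 21 + 24) gives (1,2) = 60.
Using column 1: 42 + 33 + 75 + 66 + ? → (3,1) = 225 − 216 = 9.
From column 5, 225 − (24 + 81 + 57 + 48) gives (2,5) = 15.
Main diagonal needs 225; the known cells sum to 180, so (3,3) = 45.
From anti-diagonal, 225 − (24 + 72 + 45 + 66) gives (4,2) = 18.
Row 2 needs 225; the known cells sum to 171, so (2,3) = 54.
Row 4: 75 + 18 + 39 + 57 + ? = 225, so (4,3) = 36.
Using column 2: 60 + 51 + 18 + 69 + ? → (3,2) = 225 − 198 = 27.
Using column 3: 78 + 54 + 45 + 36 + ? → (5,3) = 225 − 213 = 12.
The remaining cell in row 3 is (3,4) = 225 − 162 = 63.
The remaining cell in row 5 is (5,4) = 225 − 195 = 30.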